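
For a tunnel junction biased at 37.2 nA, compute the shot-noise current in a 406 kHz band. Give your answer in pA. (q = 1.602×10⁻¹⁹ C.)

I_n = √(2qI·B)
2qI·B = 2 × 1.602×10⁻¹⁹ × 3.72×10⁻⁸ × 4.06×10⁵ = 4.84×10⁻²¹ A²
I_n = √(4.84×10⁻²¹) = 6.96×10⁻¹¹ A = 69.6 pA

69.6 pA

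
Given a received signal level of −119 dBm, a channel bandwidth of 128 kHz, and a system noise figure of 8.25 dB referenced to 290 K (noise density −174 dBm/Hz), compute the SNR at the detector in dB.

Noise floor: N = −174 + 10 log₁₀(B) + NF
10 log₁₀(1.28×10⁵) = 51.07 dB
N = −174 + 51.07 + 8.25 = −114.68 dBm
SNR = P_sig − N = −119 − (−114.68) = −4.32 dB → −4.3 dB

−4.3 dB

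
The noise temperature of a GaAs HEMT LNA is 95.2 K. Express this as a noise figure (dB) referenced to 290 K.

1.23 dB

F = 1 + T_e/T₀ = 1 + 95.2/290 = 1.32828
NF = 10 log₁₀(1.32828) = 1.23 dB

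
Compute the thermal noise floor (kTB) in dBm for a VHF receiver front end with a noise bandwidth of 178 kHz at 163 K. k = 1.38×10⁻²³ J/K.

−124.0 dBm

P_n = kTB = 1.38×10⁻²³ × 163 × 1.78×10⁵ = 4.00×10⁻¹⁶ W
In dBm: 10 log₁₀(4.00×10⁻¹⁶ / 10⁻³) = −124.0 dBm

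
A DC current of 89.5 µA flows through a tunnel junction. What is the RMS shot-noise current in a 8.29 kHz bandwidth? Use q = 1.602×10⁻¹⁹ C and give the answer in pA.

488 pA

I_n = √(2qI·B)
2qI·B = 2 × 1.602×10⁻¹⁹ × 8.95×10⁻⁵ × 8.29×10³ = 2.38×10⁻¹⁹ A²
I_n = √(2.38×10⁻¹⁹) = 4.88×10⁻¹⁰ A = 488 pA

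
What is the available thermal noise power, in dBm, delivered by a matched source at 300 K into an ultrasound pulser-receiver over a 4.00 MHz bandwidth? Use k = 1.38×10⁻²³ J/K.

P_n = kTB = 1.38×10⁻²³ × 300 × 4.00×10⁶ = 1.66×10⁻¹⁴ W
In dBm: 10 log₁₀(1.66×10⁻¹⁴ / 10⁻³) = −107.8 dBm

−107.8 dBm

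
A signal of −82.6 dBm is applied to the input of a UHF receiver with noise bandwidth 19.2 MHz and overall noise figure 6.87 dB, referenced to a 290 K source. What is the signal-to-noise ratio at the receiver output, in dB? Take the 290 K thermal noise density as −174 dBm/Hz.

11.7 dB

Noise floor: N = −174 + 10 log₁₀(B) + NF
10 log₁₀(1.92×10⁷) = 72.83 dB
N = −174 + 72.83 + 6.87 = −94.30 dBm
SNR = P_sig − N = −82.6 − (−94.30) = 11.70 dB → 11.7 dB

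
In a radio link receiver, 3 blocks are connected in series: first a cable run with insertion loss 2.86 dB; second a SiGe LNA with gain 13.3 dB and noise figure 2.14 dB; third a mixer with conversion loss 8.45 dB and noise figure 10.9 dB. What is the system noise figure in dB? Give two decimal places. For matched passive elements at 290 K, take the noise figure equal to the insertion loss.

Convert to linear (a loss of L dB is a gain of −L dB): F_i = 10^(NF_i/10), G_i = 10^(G_i,dB/10)
  Stage 1: F_1 = 10^(2.86/10) = 1.932, G_1 = 10^(−2.86/10) = 0.5176
  Stage 2: F_2 = 10^(2.14/10) = 1.637, G_2 = 10^(13.3/10) = 21.38
  Stage 3: F_3 = 10^(10.9/10) = 12.30, G_3 = 10^(−8.45/10) = 0.1429
Friis cascade:
  F = 1.932 + (1.637 − 1)/0.5176 + (12.30 − 1)/11.07 = 4.184
NF = 10 log₁₀(4.184) = 6.22 dB

6.22 dB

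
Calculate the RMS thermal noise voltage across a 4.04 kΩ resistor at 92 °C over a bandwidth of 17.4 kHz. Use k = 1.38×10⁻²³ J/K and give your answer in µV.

T = 92 °C + 273.15 = 365.15 K
V_n = √(4kTRB)
4kTRB = 4 × 1.38×10⁻²³ × 365.15 × 4.04×10³ × 1.74×10⁴ = 1.42×10⁻¹² V²
V_n = √(1.42×10⁻¹²) = 1.19×10⁻⁶ V = 1.19 µV

1.19 µV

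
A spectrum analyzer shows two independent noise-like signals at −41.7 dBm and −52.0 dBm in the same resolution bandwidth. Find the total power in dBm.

Convert to linear, add, convert back:
P₁ = 6.76×10⁻⁸ W, P₂ = 6.31×10⁻⁹ W
P_tot = 7.39×10⁻⁸ W → 10 log₁₀(P_tot / 10⁻³) = −41.3 dBm

−41.3 dBm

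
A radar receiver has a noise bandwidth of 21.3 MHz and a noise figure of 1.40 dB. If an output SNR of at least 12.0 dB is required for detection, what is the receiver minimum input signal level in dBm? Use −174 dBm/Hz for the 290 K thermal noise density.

−87.3 dBm

Sensitivity = −174 + 10 log₁₀(B) + NF + SNR_min
= −174 + 73.28 + 1.40 + 12.0
= −87.32 dBm → −87.3 dBm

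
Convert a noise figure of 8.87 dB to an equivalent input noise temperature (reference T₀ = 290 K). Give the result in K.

F = 10^(8.87/10) = 7.70903
T_e = (F − 1)·T₀ = (7.70903 − 1) × 290 = 1946 K

1946 K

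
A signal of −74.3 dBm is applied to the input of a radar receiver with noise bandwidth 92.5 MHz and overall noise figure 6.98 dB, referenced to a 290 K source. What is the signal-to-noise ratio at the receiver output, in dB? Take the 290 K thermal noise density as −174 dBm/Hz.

Noise floor: N = −174 + 10 log₁₀(B) + NF
10 log₁₀(9.25×10⁷) = 79.66 dB
N = −174 + 79.66 + 6.98 = −87.36 dBm
SNR = P_sig − N = −74.3 − (−87.36) = 13.06 dB → 13.1 dB

13.1 dB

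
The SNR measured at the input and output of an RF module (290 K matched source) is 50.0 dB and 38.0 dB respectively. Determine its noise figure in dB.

NF (dB) = SNR_in(dB) − SNR_out(dB) when the source is at T₀
NF = 50.0 − 38.0 = 12.0 dB

12.0 dB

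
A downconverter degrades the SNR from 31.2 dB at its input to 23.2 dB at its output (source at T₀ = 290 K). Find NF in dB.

8.0 dB

NF (dB) = SNR_in(dB) − SNR_out(dB) when the source is at T₀
NF = 31.2 − 23.2 = 8.0 dB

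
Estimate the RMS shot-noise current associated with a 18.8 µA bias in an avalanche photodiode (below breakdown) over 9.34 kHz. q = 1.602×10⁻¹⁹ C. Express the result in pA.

I_n = √(2qI·B)
2qI·B = 2 × 1.602×10⁻¹⁹ × 1.88×10⁻⁵ × 9.34×10³ = 5.63×10⁻²⁰ A²
I_n = √(5.63×10⁻²⁰) = 2.37×10⁻¹⁰ A = 237 pA

237 pA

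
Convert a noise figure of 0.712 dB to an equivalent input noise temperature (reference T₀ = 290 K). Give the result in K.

51.7 K

F = 10^(0.712/10) = 1.17815
T_e = (F − 1)·T₀ = (1.17815 − 1) × 290 = 51.7 K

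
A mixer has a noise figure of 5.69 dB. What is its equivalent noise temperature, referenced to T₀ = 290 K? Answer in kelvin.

F = 10^(5.69/10) = 3.70681
T_e = (F − 1)·T₀ = (3.70681 − 1) × 290 = 785 K

785 K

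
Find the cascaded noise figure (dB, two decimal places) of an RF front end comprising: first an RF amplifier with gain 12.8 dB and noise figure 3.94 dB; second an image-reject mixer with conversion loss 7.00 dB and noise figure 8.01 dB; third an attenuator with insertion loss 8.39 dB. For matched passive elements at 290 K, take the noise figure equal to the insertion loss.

6.34 dB

Convert to linear (a loss of L dB is a gain of −L dB): F_i = 10^(NF_i/10), G_i = 10^(G_i,dB/10)
  Stage 1: F_1 = 10^(3.94/10) = 2.477, G_1 = 10^(12.8/10) = 19.05
  Stage 2: F_2 = 10^(8.01/10) = 6.324, G_2 = 10^(−7.00/10) = 0.1995
  Stage 3: F_3 = 10^(8.39/10) = 6.902, G_3 = 10^(−8.39/10) = 0.1449
Friis cascade:
  F = 2.477 + (6.324 − 1)/19.05 + (6.902 − 1)/3.802 = 4.309
NF = 10 log₁₀(4.309) = 6.34 dB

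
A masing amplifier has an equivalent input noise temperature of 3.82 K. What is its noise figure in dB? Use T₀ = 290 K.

F = 1 + T_e/T₀ = 1 + 3.82/290 = 1.01317
NF = 10 log₁₀(1.01317) = 0.057 dB

0.057 dB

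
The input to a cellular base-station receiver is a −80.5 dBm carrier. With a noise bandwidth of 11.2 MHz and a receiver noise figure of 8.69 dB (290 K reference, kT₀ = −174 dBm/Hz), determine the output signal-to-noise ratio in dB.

Noise floor: N = −174 + 10 log₁₀(B) + NF
10 log₁₀(1.12×10⁷) = 70.49 dB
N = −174 + 70.49 + 8.69 = −94.82 dBm
SNR = P_sig − N = −80.5 − (−94.82) = 14.32 dB → 14.3 dB

14.3 dB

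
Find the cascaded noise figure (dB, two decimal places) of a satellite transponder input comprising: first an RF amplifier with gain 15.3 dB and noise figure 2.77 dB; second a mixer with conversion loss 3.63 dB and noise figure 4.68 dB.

Convert to linear (a loss of L dB is a gain of −L dB): F_i = 10^(NF_i/10), G_i = 10^(G_i,dB/10)
  Stage 1: F_1 = 10^(2.77/10) = 1.892, G_1 = 10^(15.3/10) = 33.88
  Stage 2: F_2 = 10^(4.68/10) = 2.938, G_2 = 10^(−3.63/10) = 0.4335
Friis cascade:
  F = 1.892 + (2.938 − 1)/33.88 = 1.950
NF = 10 log₁₀(1.950) = 2.90 dB

2.90 dB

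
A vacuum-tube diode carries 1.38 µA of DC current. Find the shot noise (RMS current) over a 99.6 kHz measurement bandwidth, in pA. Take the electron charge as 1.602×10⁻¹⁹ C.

I_n = √(2qI·B)
2qI·B = 2 × 1.602×10⁻¹⁹ × 1.38×10⁻⁶ × 9.96×10⁴ = 4.40×10⁻²⁰ A²
I_n = √(4.40×10⁻²⁰) = 2.10×10⁻¹⁰ A = 210 pA

210 pA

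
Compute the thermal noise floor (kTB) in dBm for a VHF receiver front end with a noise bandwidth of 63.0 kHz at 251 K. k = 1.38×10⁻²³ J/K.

P_n = kTB = 1.38×10⁻²³ × 251 × 6.30×10⁴ = 2.18×10⁻¹⁶ W
In dBm: 10 log₁₀(2.18×10⁻¹⁶ / 10⁻³) = −126.6 dBm

−126.6 dBm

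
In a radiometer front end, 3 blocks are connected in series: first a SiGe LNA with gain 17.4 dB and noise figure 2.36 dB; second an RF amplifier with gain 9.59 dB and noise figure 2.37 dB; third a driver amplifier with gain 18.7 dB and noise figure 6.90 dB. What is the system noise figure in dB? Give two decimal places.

Convert to linear (a loss of L dB is a gain of −L dB): F_i = 10^(NF_i/10), G_i = 10^(G_i,dB/10)
  Stage 1: F_1 = 10^(2.36/10) = 1.722, G_1 = 10^(17.4/10) = 54.95
  Stage 2: F_2 = 10^(2.37/10) = 1.726, G_2 = 10^(9.59/10) = 9.099
  Stage 3: F_3 = 10^(6.90/10) = 4.898, G_3 = 10^(18.7/10) = 74.13
Friis cascade:
  F = 1.722 + (1.726 − 1)/54.95 + (4.898 − 1)/500.0 = 1.743
NF = 10 log₁₀(1.743) = 2.41 dB

2.41 dB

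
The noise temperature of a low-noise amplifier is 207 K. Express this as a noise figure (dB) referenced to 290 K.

F = 1 + T_e/T₀ = 1 + 207/290 = 1.71379
NF = 10 log₁₀(1.71379) = 2.34 dB

2.34 dB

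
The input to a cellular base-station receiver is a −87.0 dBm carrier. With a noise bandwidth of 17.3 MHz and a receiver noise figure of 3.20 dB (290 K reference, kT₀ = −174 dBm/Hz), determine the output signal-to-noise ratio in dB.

11.4 dB

Noise floor: N = −174 + 10 log₁₀(B) + NF
10 log₁₀(1.73×10⁷) = 72.38 dB
N = −174 + 72.38 + 3.20 = −98.42 dBm
SNR = P_sig − N = −87.0 − (−98.42) = 11.42 dB → 11.4 dB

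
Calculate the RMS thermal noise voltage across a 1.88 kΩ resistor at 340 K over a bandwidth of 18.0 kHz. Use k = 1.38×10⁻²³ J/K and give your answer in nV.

V_n = √(4kTRB)
4kTRB = 4 × 1.38×10⁻²³ × 340 × 1.88×10³ × 1.80×10⁴ = 6.35×10⁻¹³ V²
V_n = √(6.35×10⁻¹³) = 7.97×10⁻⁷ V = 797 nV

797 nV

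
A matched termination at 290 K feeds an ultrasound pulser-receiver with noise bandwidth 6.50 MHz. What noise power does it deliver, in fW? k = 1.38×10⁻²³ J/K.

P_n = kTB = 1.38×10⁻²³ × 290 × 6.50×10⁶ = 2.60×10⁻¹⁴ W = 26.0 fW

26.0 fW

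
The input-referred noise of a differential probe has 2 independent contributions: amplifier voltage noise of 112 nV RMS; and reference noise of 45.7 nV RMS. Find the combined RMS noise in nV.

Uncorrelated sources add in power (mean-square): V_tot = √(ΣV_i²)
V_tot = √[(1.12×10⁻⁷)² + (4.57×10⁻⁸)²] = 1.21×10⁻⁷ V = 121 nV

121 nV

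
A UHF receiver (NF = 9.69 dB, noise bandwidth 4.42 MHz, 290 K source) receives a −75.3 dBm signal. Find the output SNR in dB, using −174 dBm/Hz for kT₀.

Noise floor: N = −174 + 10 log₁₀(B) + NF
10 log₁₀(4.42×10⁶) = 66.45 dB
N = −174 + 66.45 + 9.69 = −97.86 dBm
SNR = P_sig − N = −75.3 − (−97.86) = 22.56 dB → 22.6 dB

22.6 dB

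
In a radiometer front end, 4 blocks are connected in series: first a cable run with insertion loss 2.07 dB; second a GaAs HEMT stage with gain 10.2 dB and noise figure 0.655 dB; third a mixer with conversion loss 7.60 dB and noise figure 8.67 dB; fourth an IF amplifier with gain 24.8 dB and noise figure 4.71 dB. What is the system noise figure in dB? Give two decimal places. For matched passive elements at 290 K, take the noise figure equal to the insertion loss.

Convert to linear (a loss of L dB is a gain of −L dB): F_i = 10^(NF_i/10), G_i = 10^(G_i,dB/10)
  Stage 1: F_1 = 10^(2.07/10) = 1.611, G_1 = 10^(−2.07/10) = 0.6209
  Stage 2: F_2 = 10^(0.655/10) = 1.163, G_2 = 10^(10.2/10) = 10.47
  Stage 3: F_3 = 10^(8.67/10) = 7.362, G_3 = 10^(−7.60/10) = 0.1738
  Stage 4: F_4 = 10^(4.71/10) = 2.958, G_4 = 10^(24.8/10) = 302.0
Friis cascade:
  F = 1.611 + (1.163 − 1)/0.6209 + (7.362 − 1)/6.501 + (2.958 − 1)/1.130 = 4.584
NF = 10 log₁₀(4.584) = 6.61 dB

6.61 dB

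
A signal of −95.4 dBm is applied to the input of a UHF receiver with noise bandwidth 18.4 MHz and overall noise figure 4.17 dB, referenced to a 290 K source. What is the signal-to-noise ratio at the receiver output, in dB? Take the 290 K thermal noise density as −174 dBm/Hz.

Noise floor: N = −174 + 10 log₁₀(B) + NF
10 log₁₀(1.84×10⁷) = 72.65 dB
N = −174 + 72.65 + 4.17 = −97.18 dBm
SNR = P_sig − N = −95.4 − (−97.18) = 1.78 dB → 1.8 dB

1.8 dB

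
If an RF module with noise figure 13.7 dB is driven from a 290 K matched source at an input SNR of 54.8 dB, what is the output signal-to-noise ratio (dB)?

By definition F = SNR_in/SNR_out, so in dB: SNR_out = SNR_in − NF
SNR_out = 54.8 − 13.7 = 41.1 dB

41.1 dB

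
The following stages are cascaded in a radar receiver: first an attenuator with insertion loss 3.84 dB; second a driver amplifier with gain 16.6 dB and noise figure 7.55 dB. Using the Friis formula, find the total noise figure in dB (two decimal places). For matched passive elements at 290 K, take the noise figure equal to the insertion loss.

11.39 dB

Convert to linear (a loss of L dB is a gain of −L dB): F_i = 10^(NF_i/10), G_i = 10^(G_i,dB/10)
  Stage 1: F_1 = 10^(3.84/10) = 2.421, G_1 = 10^(−3.84/10) = 0.4130
  Stage 2: F_2 = 10^(7.55/10) = 5.689, G_2 = 10^(16.6/10) = 45.71
Friis cascade:
  F = 2.421 + (5.689 − 1)/0.4130 = 13.77
NF = 10 log₁₀(13.77) = 11.39 dB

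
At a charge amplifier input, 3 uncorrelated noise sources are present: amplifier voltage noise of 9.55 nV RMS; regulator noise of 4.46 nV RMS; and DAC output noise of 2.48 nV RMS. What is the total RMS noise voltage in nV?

Uncorrelated sources add in power (mean-square): V_tot = √(ΣV_i²)
V_tot = √[(9.55×10⁻⁹)² + (4.46×10⁻⁹)² + (2.48×10⁻⁹)²] = 1.08×10⁻⁸ V = 10.8 nV

10.8 nV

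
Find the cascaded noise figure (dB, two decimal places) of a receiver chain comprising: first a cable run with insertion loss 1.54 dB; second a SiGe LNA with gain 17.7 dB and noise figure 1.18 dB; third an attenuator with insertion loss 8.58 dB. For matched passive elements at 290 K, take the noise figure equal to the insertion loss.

3.06 dB

Convert to linear (a loss of L dB is a gain of −L dB): F_i = 10^(NF_i/10), G_i = 10^(G_i,dB/10)
  Stage 1: F_1 = 10^(1.54/10) = 1.426, G_1 = 10^(−1.54/10) = 0.7015
  Stage 2: F_2 = 10^(1.18/10) = 1.312, G_2 = 10^(17.7/10) = 58.88
  Stage 3: F_3 = 10^(8.58/10) = 7.211, G_3 = 10^(−8.58/10) = 0.1387
Friis cascade:
  F = 1.426 + (1.312 − 1)/0.7015 + (7.211 − 1)/41.30 = 2.021
NF = 10 log₁₀(2.021) = 3.06 dB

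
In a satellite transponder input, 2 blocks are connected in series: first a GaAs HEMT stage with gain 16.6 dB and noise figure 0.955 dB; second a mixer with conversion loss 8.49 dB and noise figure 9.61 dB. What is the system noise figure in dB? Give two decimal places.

1.54 dB

Convert to linear (a loss of L dB is a gain of −L dB): F_i = 10^(NF_i/10), G_i = 10^(G_i,dB/10)
  Stage 1: F_1 = 10^(0.955/10) = 1.246, G_1 = 10^(16.6/10) = 45.71
  Stage 2: F_2 = 10^(9.61/10) = 9.141, G_2 = 10^(−8.49/10) = 0.1416
Friis cascade:
  F = 1.246 + (9.141 − 1)/45.71 = 1.424
NF = 10 log₁₀(1.424) = 1.54 dB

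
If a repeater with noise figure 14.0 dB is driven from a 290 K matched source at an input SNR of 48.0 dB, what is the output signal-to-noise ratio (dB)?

34.0 dB

By definition F = SNR_in/SNR_out, so in dB: SNR_out = SNR_in − NF
SNR_out = 48.0 − 14.0 = 34.0 dB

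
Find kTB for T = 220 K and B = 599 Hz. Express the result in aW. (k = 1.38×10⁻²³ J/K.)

P_n = kTB = 1.38×10⁻²³ × 220 × 5.99×10² = 1.82×10⁻¹⁸ W = 1.82 aW

1.82 aW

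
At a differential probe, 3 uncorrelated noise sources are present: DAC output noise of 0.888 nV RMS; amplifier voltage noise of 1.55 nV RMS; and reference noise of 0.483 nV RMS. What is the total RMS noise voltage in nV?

1.85 nV

Uncorrelated sources add in power (mean-square): V_tot = √(ΣV_i²)
V_tot = √[(8.88×10⁻¹⁰)² + (1.55×10⁻⁹)² + (4.83×10⁻¹⁰)²] = 1.85×10⁻⁹ V = 1.85 nV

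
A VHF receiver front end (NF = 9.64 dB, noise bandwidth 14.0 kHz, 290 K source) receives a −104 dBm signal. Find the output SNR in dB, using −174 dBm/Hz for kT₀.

Noise floor: N = −174 + 10 log₁₀(B) + NF
10 log₁₀(1.40×10⁴) = 41.46 dB
N = −174 + 41.46 + 9.64 = −122.90 dBm
SNR = P_sig − N = −104 − (−122.90) = 18.90 dB → 18.9 dB

18.9 dB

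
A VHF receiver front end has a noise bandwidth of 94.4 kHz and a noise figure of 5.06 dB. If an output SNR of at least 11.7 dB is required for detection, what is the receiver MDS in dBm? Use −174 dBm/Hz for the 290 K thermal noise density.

−107.5 dBm

Sensitivity = −174 + 10 log₁₀(B) + NF + SNR_min
= −174 + 49.75 + 5.06 + 11.7
= −107.49 dBm → −107.5 dBm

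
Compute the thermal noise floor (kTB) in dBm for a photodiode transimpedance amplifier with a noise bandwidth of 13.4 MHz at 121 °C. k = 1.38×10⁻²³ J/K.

−101.4 dBm

T = 121 °C + 273.15 = 394.15 K
P_n = kTB = 1.38×10⁻²³ × 394.15 × 1.34×10⁷ = 7.29×10⁻¹⁴ W
In dBm: 10 log₁₀(7.29×10⁻¹⁴ / 10⁻³) = −101.4 dBm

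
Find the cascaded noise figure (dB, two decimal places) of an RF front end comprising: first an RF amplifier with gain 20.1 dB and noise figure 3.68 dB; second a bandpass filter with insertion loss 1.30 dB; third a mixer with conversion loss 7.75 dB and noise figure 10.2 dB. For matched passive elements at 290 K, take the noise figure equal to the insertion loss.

Convert to linear (a loss of L dB is a gain of −L dB): F_i = 10^(NF_i/10), G_i = 10^(G_i,dB/10)
  Stage 1: F_1 = 10^(3.68/10) = 2.333, G_1 = 10^(20.1/10) = 102.3
  Stage 2: F_2 = 10^(1.30/10) = 1.349, G_2 = 10^(−1.30/10) = 0.7413
  Stage 3: F_3 = 10^(10.2/10) = 10.47, G_3 = 10^(−7.75/10) = 0.1679
Friis cascade:
  F = 2.333 + (1.349 − 1)/102.3 + (10.47 − 1)/75.86 = 2.462
NF = 10 log₁₀(2.462) = 3.91 dB

3.91 dB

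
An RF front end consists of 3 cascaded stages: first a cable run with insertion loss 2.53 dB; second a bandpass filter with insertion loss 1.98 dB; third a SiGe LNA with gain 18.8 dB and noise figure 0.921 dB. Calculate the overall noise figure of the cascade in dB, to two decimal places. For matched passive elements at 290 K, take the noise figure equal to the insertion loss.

Convert to linear (a loss of L dB is a gain of −L dB): F_i = 10^(NF_i/10), G_i = 10^(G_i,dB/10)
  Stage 1: F_1 = 10^(2.53/10) = 1.791, G_1 = 10^(−2.53/10) = 0.5585
  Stage 2: F_2 = 10^(1.98/10) = 1.578, G_2 = 10^(−1.98/10) = 0.6339
  Stage 3: F_3 = 10^(0.921/10) = 1.236, G_3 = 10^(18.8/10) = 75.86
Friis cascade:
  F = 1.791 + (1.578 − 1)/0.5585 + (1.236 − 1)/0.3540 = 3.492
NF = 10 log₁₀(3.492) = 5.43 dB

5.43 dB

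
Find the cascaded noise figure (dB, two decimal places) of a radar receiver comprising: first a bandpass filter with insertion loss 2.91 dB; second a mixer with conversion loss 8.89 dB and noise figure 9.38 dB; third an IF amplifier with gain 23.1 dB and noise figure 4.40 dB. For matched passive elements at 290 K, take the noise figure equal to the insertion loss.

16.38 dB

Convert to linear (a loss of L dB is a gain of −L dB): F_i = 10^(NF_i/10), G_i = 10^(G_i,dB/10)
  Stage 1: F_1 = 10^(2.91/10) = 1.954, G_1 = 10^(−2.91/10) = 0.5117
  Stage 2: F_2 = 10^(9.38/10) = 8.670, G_2 = 10^(−8.89/10) = 0.1291
  Stage 3: F_3 = 10^(4.40/10) = 2.754, G_3 = 10^(23.1/10) = 204.2
Friis cascade:
  F = 1.954 + (8.670 − 1)/0.5117 + (2.754 − 1)/0.06607 = 43.49
NF = 10 log₁₀(43.49) = 16.38 dB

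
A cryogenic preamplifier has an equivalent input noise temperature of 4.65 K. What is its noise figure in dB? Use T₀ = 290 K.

0.069 dB

F = 1 + T_e/T₀ = 1 + 4.65/290 = 1.01603
NF = 10 log₁₀(1.01603) = 0.069 dB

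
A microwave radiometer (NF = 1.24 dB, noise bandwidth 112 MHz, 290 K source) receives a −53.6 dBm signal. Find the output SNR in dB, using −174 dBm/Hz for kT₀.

Noise floor: N = −174 + 10 log₁₀(B) + NF
10 log₁₀(1.12×10⁸) = 80.49 dB
N = −174 + 80.49 + 1.24 = −92.27 dBm
SNR = P_sig − N = −53.6 − (−92.27) = 38.67 dB → 38.7 dB

38.7 dB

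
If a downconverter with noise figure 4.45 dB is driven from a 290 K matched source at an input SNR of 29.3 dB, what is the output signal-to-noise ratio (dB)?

24.85 dB

By definition F = SNR_in/SNR_out, so in dB: SNR_out = SNR_in − NF
SNR_out = 29.3 − 4.45 = 24.85 dB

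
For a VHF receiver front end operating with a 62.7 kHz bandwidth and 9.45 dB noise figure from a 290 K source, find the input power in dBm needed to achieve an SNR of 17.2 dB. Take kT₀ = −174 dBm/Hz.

Sensitivity = −174 + 10 log₁₀(B) + NF + SNR_min
= −174 + 47.97 + 9.45 + 17.2
= −99.38 dBm → −99.4 dBm

−99.4 dBm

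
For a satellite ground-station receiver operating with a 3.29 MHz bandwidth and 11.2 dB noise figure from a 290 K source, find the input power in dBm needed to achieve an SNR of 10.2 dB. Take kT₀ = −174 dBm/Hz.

Sensitivity = −174 + 10 log₁₀(B) + NF + SNR_min
= −174 + 65.17 + 11.2 + 10.2
= −87.43 dBm → −87.4 dBm

−87.4 dBm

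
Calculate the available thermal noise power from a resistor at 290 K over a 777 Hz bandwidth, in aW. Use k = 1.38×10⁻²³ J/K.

3.11 aW

P_n = kTB = 1.38×10⁻²³ × 290 × 7.77×10² = 3.11×10⁻¹⁸ W = 3.11 aW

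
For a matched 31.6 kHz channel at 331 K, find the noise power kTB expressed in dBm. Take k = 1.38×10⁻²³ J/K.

P_n = kTB = 1.38×10⁻²³ × 331 × 3.16×10⁴ = 1.44×10⁻¹⁶ W
In dBm: 10 log₁₀(1.44×10⁻¹⁶ / 10⁻³) = −128.4 dBm

−128.4 dBm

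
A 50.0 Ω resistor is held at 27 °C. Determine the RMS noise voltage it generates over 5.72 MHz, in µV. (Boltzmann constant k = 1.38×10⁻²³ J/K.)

T = 27 °C + 273.15 = 300.15 K
V_n = √(4kTRB)
4kTRB = 4 × 1.38×10⁻²³ × 300.15 × 5.00×10¹ × 5.72×10⁶ = 4.74×10⁻¹² V²
V_n = √(4.74×10⁻¹²) = 2.18×10⁻⁶ V = 2.18 µV

2.18 µV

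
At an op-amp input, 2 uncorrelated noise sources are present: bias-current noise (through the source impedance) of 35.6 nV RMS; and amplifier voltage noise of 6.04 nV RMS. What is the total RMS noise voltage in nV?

36.1 nV

Uncorrelated sources add in power (mean-square): V_tot = √(ΣV_i²)
V_tot = √[(3.56×10⁻⁸)² + (6.04×10⁻⁹)²] = 3.61×10⁻⁸ V = 36.1 nV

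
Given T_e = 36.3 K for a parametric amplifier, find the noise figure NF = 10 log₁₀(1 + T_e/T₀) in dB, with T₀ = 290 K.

F = 1 + T_e/T₀ = 1 + 36.3/290 = 1.12517
NF = 10 log₁₀(1.12517) = 0.512 dB

0.512 dB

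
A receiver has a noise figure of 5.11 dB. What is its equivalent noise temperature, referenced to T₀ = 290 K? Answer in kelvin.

651 K

F = 10^(5.11/10) = 3.2434
T_e = (F − 1)·T₀ = (3.2434 − 1) × 290 = 651 K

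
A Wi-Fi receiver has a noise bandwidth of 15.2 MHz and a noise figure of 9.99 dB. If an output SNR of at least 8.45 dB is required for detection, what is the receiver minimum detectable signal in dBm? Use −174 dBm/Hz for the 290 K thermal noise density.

−83.7 dBm

Sensitivity = −174 + 10 log₁₀(B) + NF + SNR_min
= −174 + 71.82 + 9.99 + 8.45
= −83.74 dBm → −83.7 dBm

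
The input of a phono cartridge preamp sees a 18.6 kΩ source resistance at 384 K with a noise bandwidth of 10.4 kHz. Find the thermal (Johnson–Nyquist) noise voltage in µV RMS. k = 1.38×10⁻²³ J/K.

2.02 µV

V_n = √(4kTRB)
4kTRB = 4 × 1.38×10⁻²³ × 384 × 1.86×10⁴ × 1.04×10⁴ = 4.10×10⁻¹² V²
V_n = √(4.10×10⁻¹²) = 2.02×10⁻⁶ V = 2.02 µV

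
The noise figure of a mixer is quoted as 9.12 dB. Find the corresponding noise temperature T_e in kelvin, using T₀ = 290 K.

F = 10^(9.12/10) = 8.16582
T_e = (F − 1)·T₀ = (8.16582 − 1) × 290 = 2078 K

2078 K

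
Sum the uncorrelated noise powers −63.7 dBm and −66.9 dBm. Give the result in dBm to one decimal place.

−62.0 dBm

Convert to linear, add, convert back:
P₁ = 4.27×10⁻¹⁰ W, P₂ = 2.04×10⁻¹⁰ W
P_tot = 6.31×10⁻¹⁰ W → 10 log₁₀(P_tot / 10⁻³) = −62.0 dBm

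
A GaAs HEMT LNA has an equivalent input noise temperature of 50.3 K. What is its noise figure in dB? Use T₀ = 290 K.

0.695 dB

F = 1 + T_e/T₀ = 1 + 50.3/290 = 1.17345
NF = 10 log₁₀(1.17345) = 0.695 dB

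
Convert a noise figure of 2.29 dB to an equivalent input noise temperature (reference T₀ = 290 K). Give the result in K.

F = 10^(2.29/10) = 1.69434
T_e = (F − 1)·T₀ = (1.69434 − 1) × 290 = 201 K

201 K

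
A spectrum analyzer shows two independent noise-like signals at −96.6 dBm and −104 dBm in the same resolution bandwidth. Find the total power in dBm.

−95.9 dBm

Convert to linear, add, convert back:
P₁ = 2.19×10⁻¹³ W, P₂ = 3.98×10⁻¹⁴ W
P_tot = 2.59×10⁻¹³ W → 10 log₁₀(P_tot / 10⁻³) = −95.9 dBm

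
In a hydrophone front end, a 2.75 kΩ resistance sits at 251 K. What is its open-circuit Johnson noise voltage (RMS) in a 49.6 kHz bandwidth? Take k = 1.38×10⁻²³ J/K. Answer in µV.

V_n = √(4kTRB)
4kTRB = 4 × 1.38×10⁻²³ × 251 × 2.75×10³ × 4.96×10⁴ = 1.89×10⁻¹² V²
V_n = √(1.89×10⁻¹²) = 1.37×10⁻⁶ V = 1.37 µV

1.37 µV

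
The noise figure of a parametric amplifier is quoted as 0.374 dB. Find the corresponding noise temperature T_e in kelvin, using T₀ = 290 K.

F = 10^(0.374/10) = 1.08993
T_e = (F − 1)·T₀ = (1.08993 − 1) × 290 = 26.1 K

26.1 K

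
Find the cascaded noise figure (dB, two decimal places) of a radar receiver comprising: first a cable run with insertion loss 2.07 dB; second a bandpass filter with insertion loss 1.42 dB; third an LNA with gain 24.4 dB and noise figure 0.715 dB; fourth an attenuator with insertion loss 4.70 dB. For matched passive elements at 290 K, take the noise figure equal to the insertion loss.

Convert to linear (a loss of L dB is a gain of −L dB): F_i = 10^(NF_i/10), G_i = 10^(G_i,dB/10)
  Stage 1: F_1 = 10^(2.07/10) = 1.611, G_1 = 10^(−2.07/10) = 0.6209
  Stage 2: F_2 = 10^(1.42/10) = 1.387, G_2 = 10^(−1.42/10) = 0.7211
  Stage 3: F_3 = 10^(0.715/10) = 1.179, G_3 = 10^(24.4/10) = 275.4
  Stage 4: F_4 = 10^(4.70/10) = 2.951, G_4 = 10^(−4.70/10) = 0.3388
Friis cascade:
  F = 1.611 + (1.387 − 1)/0.6209 + (1.179 − 1)/0.4477 + (2.951 − 1)/123.3 = 2.649
NF = 10 log₁₀(2.649) = 4.23 dB

4.23 dB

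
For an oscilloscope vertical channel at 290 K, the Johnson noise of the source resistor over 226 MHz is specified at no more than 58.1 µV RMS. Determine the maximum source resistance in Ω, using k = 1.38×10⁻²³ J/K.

933 Ω

Johnson–Nyquist: V_n = √(4kTRB) ⇒ R = V_n² / (4kTB)
4kTB = 4 × 1.38×10⁻²³ × 290 × 2.26×10⁸ = 3.62×10⁻¹²
R = (5.81×10⁻⁵)² / 3.62×10⁻¹² = 9.33×10² Ω = 933 Ω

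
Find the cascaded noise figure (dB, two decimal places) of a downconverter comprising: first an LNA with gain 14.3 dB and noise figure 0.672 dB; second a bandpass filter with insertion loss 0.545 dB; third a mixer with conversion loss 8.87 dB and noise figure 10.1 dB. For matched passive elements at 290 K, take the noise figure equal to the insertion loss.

1.93 dB

Convert to linear (a loss of L dB is a gain of −L dB): F_i = 10^(NF_i/10), G_i = 10^(G_i,dB/10)
  Stage 1: F_1 = 10^(0.672/10) = 1.167, G_1 = 10^(14.3/10) = 26.92
  Stage 2: F_2 = 10^(0.545/10) = 1.134, G_2 = 10^(−0.545/10) = 0.8821
  Stage 3: F_3 = 10^(10.1/10) = 10.23, G_3 = 10^(−8.87/10) = 0.1297
Friis cascade:
  F = 1.167 + (1.134 − 1)/26.92 + (10.23 − 1)/23.74 = 1.561
NF = 10 log₁₀(1.561) = 1.93 dB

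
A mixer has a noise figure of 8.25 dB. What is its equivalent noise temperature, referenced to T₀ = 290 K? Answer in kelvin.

F = 10^(8.25/10) = 6.68344
T_e = (F − 1)·T₀ = (6.68344 − 1) × 290 = 1648 K

1648 K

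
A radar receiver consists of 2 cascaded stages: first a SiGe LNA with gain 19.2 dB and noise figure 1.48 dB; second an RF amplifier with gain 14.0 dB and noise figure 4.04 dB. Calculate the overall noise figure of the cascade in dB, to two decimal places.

Convert to linear (a loss of L dB is a gain of −L dB): F_i = 10^(NF_i/10), G_i = 10^(G_i,dB/10)
  Stage 1: F_1 = 10^(1.48/10) = 1.406, G_1 = 10^(19.2/10) = 83.18
  Stage 2: F_2 = 10^(4.04/10) = 2.535, G_2 = 10^(14.0/10) = 25.12
Friis cascade:
  F = 1.406 + (2.535 − 1)/83.18 = 1.425
NF = 10 log₁₀(1.425) = 1.54 dB

1.54 dB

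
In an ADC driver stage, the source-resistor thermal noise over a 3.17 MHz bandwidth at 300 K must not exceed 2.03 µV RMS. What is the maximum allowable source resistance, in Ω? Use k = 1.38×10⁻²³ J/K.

Johnson–Nyquist: V_n = √(4kTRB) ⇒ R = V_n² / (4kTB)
4kTB = 4 × 1.38×10⁻²³ × 300 × 3.17×10⁶ = 5.25×10⁻¹⁴
R = (2.03×10⁻⁶)² / 5.25×10⁻¹⁴ = 7.85×10¹ Ω = 78.5 Ω

78.5 Ω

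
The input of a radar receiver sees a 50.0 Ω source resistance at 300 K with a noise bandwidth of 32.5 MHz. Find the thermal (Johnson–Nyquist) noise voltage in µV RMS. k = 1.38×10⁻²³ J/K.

V_n = √(4kTRB)
4kTRB = 4 × 1.38×10⁻²³ × 300 × 5.00×10¹ × 3.25×10⁷ = 2.69×10⁻¹¹ V²
V_n = √(2.69×10⁻¹¹) = 5.19×10⁻⁶ V = 5.19 µV

5.19 µV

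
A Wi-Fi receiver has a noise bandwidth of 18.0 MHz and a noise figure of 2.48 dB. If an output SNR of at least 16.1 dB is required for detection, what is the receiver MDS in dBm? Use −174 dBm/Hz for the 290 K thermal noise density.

Sensitivity = −174 + 10 log₁₀(B) + NF + SNR_min
= −174 + 72.55 + 2.48 + 16.1
= −82.87 dBm → −82.9 dBm

−82.9 dBm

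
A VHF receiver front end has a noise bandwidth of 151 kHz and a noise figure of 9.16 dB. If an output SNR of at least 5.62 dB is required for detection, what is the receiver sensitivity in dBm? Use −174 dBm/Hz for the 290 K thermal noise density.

Sensitivity = −174 + 10 log₁₀(B) + NF + SNR_min
= −174 + 51.79 + 9.16 + 5.62
= −107.43 dBm → −107.4 dBm

−107.4 dBm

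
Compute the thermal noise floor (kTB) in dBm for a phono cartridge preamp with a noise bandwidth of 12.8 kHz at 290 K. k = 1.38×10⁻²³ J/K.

P_n = kTB = 1.38×10⁻²³ × 290 × 1.28×10⁴ = 5.12×10⁻¹⁷ W
In dBm: 10 log₁₀(5.12×10⁻¹⁷ / 10⁻³) = −132.9 dBm

−132.9 dBm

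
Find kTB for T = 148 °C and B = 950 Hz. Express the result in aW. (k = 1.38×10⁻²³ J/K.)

T = 148 °C + 273.15 = 421.15 K
P_n = kTB = 1.38×10⁻²³ × 421.15 × 9.50×10² = 5.52×10⁻¹⁸ W = 5.52 aW

5.52 aW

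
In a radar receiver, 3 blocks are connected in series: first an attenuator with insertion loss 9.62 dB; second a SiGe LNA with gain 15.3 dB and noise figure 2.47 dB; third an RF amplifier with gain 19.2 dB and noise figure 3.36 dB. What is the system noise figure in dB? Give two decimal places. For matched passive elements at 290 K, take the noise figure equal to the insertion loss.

Convert to linear (a loss of L dB is a gain of −L dB): F_i = 10^(NF_i/10), G_i = 10^(G_i,dB/10)
  Stage 1: F_1 = 10^(9.62/10) = 9.162, G_1 = 10^(−9.62/10) = 0.1091
  Stage 2: F_2 = 10^(2.47/10) = 1.766, G_2 = 10^(15.3/10) = 33.88
  Stage 3: F_3 = 10^(3.36/10) = 2.168, G_3 = 10^(19.2/10) = 83.18
Friis cascade:
  F = 9.162 + (1.766 − 1)/0.1091 + (2.168 − 1)/3.698 = 16.50
NF = 10 log₁₀(16.50) = 12.17 dB

12.17 dB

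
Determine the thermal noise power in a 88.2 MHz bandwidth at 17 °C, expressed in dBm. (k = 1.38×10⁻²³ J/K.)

T = 17 °C + 273.15 = 290.15 K
P_n = kTB = 1.38×10⁻²³ × 290.15 × 8.82×10⁷ = 3.53×10⁻¹³ W
In dBm: 10 log₁₀(3.53×10⁻¹³ / 10⁻³) = −94.5 dBm

−94.5 dBm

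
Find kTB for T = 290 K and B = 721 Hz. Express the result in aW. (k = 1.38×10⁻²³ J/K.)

P_n = kTB = 1.38×10⁻²³ × 290 × 7.21×10² = 2.89×10⁻¹⁸ W = 2.89 aW

2.89 aW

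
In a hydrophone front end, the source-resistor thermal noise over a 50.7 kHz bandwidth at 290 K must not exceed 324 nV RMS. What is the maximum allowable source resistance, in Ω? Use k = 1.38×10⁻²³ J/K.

129 Ω

Johnson–Nyquist: V_n = √(4kTRB) ⇒ R = V_n² / (4kTB)
4kTB = 4 × 1.38×10⁻²³ × 290 × 5.07×10⁴ = 8.12×10⁻¹⁶
R = (3.24×10⁻⁷)² / 8.12×10⁻¹⁶ = 1.29×10² Ω = 129 Ω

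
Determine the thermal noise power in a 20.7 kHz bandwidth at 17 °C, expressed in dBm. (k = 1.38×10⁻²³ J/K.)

T = 17 °C + 273.15 = 290.15 K
P_n = kTB = 1.38×10⁻²³ × 290.15 × 2.07×10⁴ = 8.29×10⁻¹⁷ W
In dBm: 10 log₁₀(8.29×10⁻¹⁷ / 10⁻³) = −130.8 dBm

−130.8 dBm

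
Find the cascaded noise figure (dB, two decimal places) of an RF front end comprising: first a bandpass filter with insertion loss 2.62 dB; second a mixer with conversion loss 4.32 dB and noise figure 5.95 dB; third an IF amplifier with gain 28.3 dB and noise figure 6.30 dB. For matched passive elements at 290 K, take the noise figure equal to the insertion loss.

Convert to linear (a loss of L dB is a gain of −L dB): F_i = 10^(NF_i/10), G_i = 10^(G_i,dB/10)
  Stage 1: F_1 = 10^(2.62/10) = 1.828, G_1 = 10^(−2.62/10) = 0.5470
  Stage 2: F_2 = 10^(5.95/10) = 3.936, G_2 = 10^(−4.32/10) = 0.3698
  Stage 3: F_3 = 10^(6.30/10) = 4.266, G_3 = 10^(28.3/10) = 676.1
Friis cascade:
  F = 1.828 + (3.936 − 1)/0.5470 + (4.266 − 1)/0.2023 = 23.34
NF = 10 log₁₀(23.34) = 13.68 dB

13.68 dB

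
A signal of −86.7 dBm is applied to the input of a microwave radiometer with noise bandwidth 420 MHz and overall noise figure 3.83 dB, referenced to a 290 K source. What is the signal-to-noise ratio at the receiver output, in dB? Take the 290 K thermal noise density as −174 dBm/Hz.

Noise floor: N = −174 + 10 log₁₀(B) + NF
10 log₁₀(4.20×10⁸) = 86.23 dB
N = −174 + 86.23 + 3.83 = −83.94 dBm
SNR = P_sig − N = −86.7 − (−83.94) = −2.76 dB → −2.8 dB

−2.8 dB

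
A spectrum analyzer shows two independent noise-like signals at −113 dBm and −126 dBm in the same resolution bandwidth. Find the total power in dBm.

−112.8 dBm

Convert to linear, add, convert back:
P₁ = 5.01×10⁻¹⁵ W, P₂ = 2.51×10⁻¹⁶ W
P_tot = 5.26×10⁻¹⁵ W → 10 log₁₀(P_tot / 10⁻³) = −112.8 dBm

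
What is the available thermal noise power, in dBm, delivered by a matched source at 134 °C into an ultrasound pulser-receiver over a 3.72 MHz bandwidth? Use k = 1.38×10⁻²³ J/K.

−106.8 dBm

T = 134 °C + 273.15 = 407.15 K
P_n = kTB = 1.38×10⁻²³ × 407.15 × 3.72×10⁶ = 2.09×10⁻¹⁴ W
In dBm: 10 log₁₀(2.09×10⁻¹⁴ / 10⁻³) = −106.8 dBm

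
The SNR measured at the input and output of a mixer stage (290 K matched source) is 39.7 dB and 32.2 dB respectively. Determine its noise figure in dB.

7.5 dB

NF (dB) = SNR_in(dB) − SNR_out(dB) when the source is at T₀
NF = 39.7 − 32.2 = 7.5 dB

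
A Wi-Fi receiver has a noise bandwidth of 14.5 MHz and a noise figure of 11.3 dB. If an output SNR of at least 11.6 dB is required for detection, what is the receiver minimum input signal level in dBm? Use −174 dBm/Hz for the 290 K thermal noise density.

Sensitivity = −174 + 10 log₁₀(B) + NF + SNR_min
= −174 + 71.61 + 11.3 + 11.6
= −79.49 dBm → −79.5 dBm

−79.5 dBm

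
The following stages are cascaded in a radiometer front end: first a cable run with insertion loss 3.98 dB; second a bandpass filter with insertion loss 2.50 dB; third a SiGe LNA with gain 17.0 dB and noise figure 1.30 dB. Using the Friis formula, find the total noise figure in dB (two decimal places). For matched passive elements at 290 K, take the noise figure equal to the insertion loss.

Convert to linear (a loss of L dB is a gain of −L dB): F_i = 10^(NF_i/10), G_i = 10^(G_i,dB/10)
  Stage 1: F_1 = 10^(3.98/10) = 2.500, G_1 = 10^(−3.98/10) = 0.3999
  Stage 2: F_2 = 10^(2.50/10) = 1.778, G_2 = 10^(−2.50/10) = 0.5623
  Stage 3: F_3 = 10^(1.30/10) = 1.349, G_3 = 10^(17.0/10) = 50.12
Friis cascade:
  F = 2.500 + (1.778 − 1)/0.3999 + (1.349 − 1)/0.2249 = 5.998
NF = 10 log₁₀(5.998) = 7.78 dB

7.78 dB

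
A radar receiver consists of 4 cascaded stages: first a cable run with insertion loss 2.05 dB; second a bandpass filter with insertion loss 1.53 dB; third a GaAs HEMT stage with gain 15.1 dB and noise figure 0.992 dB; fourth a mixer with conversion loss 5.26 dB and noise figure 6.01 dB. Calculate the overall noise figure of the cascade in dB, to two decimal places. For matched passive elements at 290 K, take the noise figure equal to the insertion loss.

Convert to linear (a loss of L dB is a gain of −L dB): F_i = 10^(NF_i/10), G_i = 10^(G_i,dB/10)
  Stage 1: F_1 = 10^(2.05/10) = 1.603, G_1 = 10^(−2.05/10) = 0.6237
  Stage 2: F_2 = 10^(1.53/10) = 1.422, G_2 = 10^(−1.53/10) = 0.7031
  Stage 3: F_3 = 10^(0.992/10) = 1.257, G_3 = 10^(15.1/10) = 32.36
  Stage 4: F_4 = 10^(6.01/10) = 3.990, G_4 = 10^(−5.26/10) = 0.2979
Friis cascade:
  F = 1.603 + (1.422 − 1)/0.6237 + (1.257 − 1)/0.4385 + (3.990 − 1)/14.19 = 3.076
NF = 10 log₁₀(3.076) = 4.88 dB

4.88 dB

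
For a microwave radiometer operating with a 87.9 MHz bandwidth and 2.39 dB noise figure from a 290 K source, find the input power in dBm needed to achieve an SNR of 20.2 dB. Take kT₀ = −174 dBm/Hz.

Sensitivity = −174 + 10 log₁₀(B) + NF + SNR_min
= −174 + 79.44 + 2.39 + 20.2
= −71.97 dBm → −72.0 dBm

−72.0 dBm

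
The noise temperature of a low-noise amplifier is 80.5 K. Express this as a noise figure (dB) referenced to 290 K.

1.06 dB

F = 1 + T_e/T₀ = 1 + 80.5/290 = 1.27759
NF = 10 log₁₀(1.27759) = 1.06 dB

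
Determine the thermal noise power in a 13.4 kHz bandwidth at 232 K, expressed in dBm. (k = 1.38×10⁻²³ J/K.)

P_n = kTB = 1.38×10⁻²³ × 232 × 1.34×10⁴ = 4.29×10⁻¹⁷ W
In dBm: 10 log₁₀(4.29×10⁻¹⁷ / 10⁻³) = −133.7 dBm

−133.7 dBm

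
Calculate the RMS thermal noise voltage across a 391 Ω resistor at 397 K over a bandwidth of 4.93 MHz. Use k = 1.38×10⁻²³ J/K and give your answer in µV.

6.50 µV

V_n = √(4kTRB)
4kTRB = 4 × 1.38×10⁻²³ × 397 × 3.91×10² × 4.93×10⁶ = 4.22×10⁻¹¹ V²
V_n = √(4.22×10⁻¹¹) = 6.50×10⁻⁶ V = 6.50 µV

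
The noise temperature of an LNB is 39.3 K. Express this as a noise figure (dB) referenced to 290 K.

0.552 dB

F = 1 + T_e/T₀ = 1 + 39.3/290 = 1.13552
NF = 10 log₁₀(1.13552) = 0.552 dB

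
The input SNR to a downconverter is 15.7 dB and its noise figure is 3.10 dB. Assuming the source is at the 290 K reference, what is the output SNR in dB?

By definition F = SNR_in/SNR_out, so in dB: SNR_out = SNR_in − NF
SNR_out = 15.7 − 3.10 = 12.60 dB

12.60 dB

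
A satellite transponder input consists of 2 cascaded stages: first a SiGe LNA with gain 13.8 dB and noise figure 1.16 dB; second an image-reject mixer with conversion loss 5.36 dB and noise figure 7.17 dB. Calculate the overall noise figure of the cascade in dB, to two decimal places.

1.71 dB

Convert to linear (a loss of L dB is a gain of −L dB): F_i = 10^(NF_i/10), G_i = 10^(G_i,dB/10)
  Stage 1: F_1 = 10^(1.16/10) = 1.306, G_1 = 10^(13.8/10) = 23.99
  Stage 2: F_2 = 10^(7.17/10) = 5.212, G_2 = 10^(−5.36/10) = 0.2911
Friis cascade:
  F = 1.306 + (5.212 − 1)/23.99 = 1.482
NF = 10 log₁₀(1.482) = 1.71 dB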